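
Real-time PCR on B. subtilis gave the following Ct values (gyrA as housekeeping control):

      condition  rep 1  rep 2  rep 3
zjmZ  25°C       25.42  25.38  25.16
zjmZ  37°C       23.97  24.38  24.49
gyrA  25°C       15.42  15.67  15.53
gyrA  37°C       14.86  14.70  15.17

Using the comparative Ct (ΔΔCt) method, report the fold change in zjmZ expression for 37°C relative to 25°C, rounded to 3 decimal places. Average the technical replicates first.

Mean Ct: zjmZ 25°C 25.320; zjmZ 37°C 24.280; gyrA 25°C 15.540; gyrA 37°C 14.910
ΔCt(25°C) = 25.320 − 15.540 = 9.780
ΔCt(37°C) = 24.280 − 14.910 = 9.370
ΔΔCt = 9.370 − 9.780 = -0.410
Fold change = 2^(−(-0.410)) = 2^0.410 = 1.3287

1.329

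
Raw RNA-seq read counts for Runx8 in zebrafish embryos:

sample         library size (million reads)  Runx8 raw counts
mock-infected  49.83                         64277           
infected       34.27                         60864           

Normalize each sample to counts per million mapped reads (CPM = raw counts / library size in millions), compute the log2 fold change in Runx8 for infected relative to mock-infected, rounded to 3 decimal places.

CPM(mock-infected) = 64277 / 49.83 = 1289.9257
CPM(infected) = 60864 / 34.27 = 1776.0140
Fold change = 1776.0140 / 1289.9257 = 1.37683
log2(1.37683) = 0.4614

0.461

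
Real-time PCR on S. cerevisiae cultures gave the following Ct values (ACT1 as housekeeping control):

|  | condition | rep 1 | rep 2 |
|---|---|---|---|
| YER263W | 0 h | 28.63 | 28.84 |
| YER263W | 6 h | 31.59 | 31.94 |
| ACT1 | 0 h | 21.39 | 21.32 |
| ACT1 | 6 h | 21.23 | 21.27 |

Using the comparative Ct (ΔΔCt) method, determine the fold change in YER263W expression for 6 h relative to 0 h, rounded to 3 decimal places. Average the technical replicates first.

Mean Ct: YER263W 0 h 28.735; YER263W 6 h 31.765; ACT1 0 h 21.355; ACT1 6 h 21.250
ΔCt(0 h) = 28.735 − 21.355 = 7.380
ΔCt(6 h) = 31.765 − 21.250 = 10.515
ΔΔCt = 10.515 − 7.380 = 3.135
Fold change = 2^(−3.135) = 0.1138

0.114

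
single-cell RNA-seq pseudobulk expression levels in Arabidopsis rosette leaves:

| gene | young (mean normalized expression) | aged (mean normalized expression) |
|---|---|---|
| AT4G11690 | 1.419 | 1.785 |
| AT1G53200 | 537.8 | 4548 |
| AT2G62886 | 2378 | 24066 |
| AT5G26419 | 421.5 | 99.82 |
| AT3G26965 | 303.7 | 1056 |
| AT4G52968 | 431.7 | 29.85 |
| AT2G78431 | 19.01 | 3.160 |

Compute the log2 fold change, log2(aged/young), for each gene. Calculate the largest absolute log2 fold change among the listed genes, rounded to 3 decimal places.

3.854

log2(1.785/1.419) = 0.331  (AT4G11690)
log2(4548/537.8) = 3.080  (AT1G53200)
log2(24066/2378) = 3.339  (AT2G62886)
log2(99.82/421.5) = -2.078  (AT5G26419)
log2(1056/303.7) = 1.798  (AT3G26965)
log2(29.85/431.7) = -3.854  (AT4G52968)
log2(3.160/19.01) = -2.589  (AT2G78431)
The largest magnitude belongs to AT4G52968.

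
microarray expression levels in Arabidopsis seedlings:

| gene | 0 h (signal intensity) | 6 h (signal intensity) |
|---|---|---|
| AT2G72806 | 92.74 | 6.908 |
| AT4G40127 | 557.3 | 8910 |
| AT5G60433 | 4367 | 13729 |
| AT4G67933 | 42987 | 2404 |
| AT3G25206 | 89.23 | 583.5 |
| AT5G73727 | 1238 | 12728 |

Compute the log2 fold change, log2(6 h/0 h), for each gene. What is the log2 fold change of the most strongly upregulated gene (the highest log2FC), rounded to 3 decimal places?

3.999

log2(6.908/92.74) = -3.747  (AT2G72806)
log2(8910/557.3) = 3.999  (AT4G40127)
log2(13729/4367) = 1.653  (AT5G60433)
log2(2404/42987) = -4.160  (AT4G67933)
log2(583.5/89.23) = 2.709  (AT3G25206)
log2(12728/1238) = 3.362  (AT5G73727)
AT4G40127 is most strongly upregulated.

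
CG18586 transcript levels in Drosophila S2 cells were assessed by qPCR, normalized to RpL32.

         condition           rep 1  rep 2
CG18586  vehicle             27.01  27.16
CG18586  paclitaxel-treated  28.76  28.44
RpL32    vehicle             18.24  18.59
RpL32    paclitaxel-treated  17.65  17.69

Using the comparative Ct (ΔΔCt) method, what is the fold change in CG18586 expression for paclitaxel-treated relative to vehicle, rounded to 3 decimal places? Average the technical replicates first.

0.209

Mean Ct: CG18586 vehicle 27.085; CG18586 paclitaxel-treated 28.600; RpL32 vehicle 18.415; RpL32 paclitaxel-treated 17.670
ΔCt(vehicle) = 27.085 − 18.415 = 8.670
ΔCt(paclitaxel-treated) = 28.600 − 17.670 = 10.930
ΔΔCt = 10.930 − 8.670 = 2.260
Fold change = 2^(−2.260) = 0.2088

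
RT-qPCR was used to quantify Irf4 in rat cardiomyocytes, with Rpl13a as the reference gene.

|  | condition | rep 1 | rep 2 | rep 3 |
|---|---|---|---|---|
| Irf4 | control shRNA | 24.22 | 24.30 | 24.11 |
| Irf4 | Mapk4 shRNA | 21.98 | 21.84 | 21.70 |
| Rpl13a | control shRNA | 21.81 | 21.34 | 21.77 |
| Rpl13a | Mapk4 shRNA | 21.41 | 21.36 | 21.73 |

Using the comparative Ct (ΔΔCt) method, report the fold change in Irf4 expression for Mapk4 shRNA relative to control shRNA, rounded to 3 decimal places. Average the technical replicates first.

4.691

Mean Ct: Irf4 control shRNA 24.210; Irf4 Mapk4 shRNA 21.840; Rpl13a control shRNA 21.640; Rpl13a Mapk4 shRNA 21.500
ΔCt(control shRNA) = 24.210 − 21.640 = 2.570
ΔCt(Mapk4 shRNA) = 21.840 − 21.500 = 0.340
ΔΔCt = 0.340 − 2.570 = -2.230
Fold change = 2^(−(-2.230)) = 2^2.230 = 4.6913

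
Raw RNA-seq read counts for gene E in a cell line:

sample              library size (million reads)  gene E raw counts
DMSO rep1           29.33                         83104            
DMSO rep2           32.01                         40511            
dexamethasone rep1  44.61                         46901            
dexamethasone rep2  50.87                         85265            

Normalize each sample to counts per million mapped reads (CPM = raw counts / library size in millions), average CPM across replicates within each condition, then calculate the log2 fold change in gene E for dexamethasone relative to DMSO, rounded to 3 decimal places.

CPM(DMSO rep1) = 83104 / 29.33 = 2833.4129
CPM(DMSO rep2) = 40511 / 32.01 = 1265.5733
CPM(dexamethasone rep1) = 46901 / 44.61 = 1051.3562
CPM(dexamethasone rep2) = 85265 / 50.87 = 1676.1352
mean CPM(DMSO) = 2049.4931; mean CPM(dexamethasone) = 1363.7457
Fold change = 1363.7457 / 2049.4931 = 0.66541
log2(0.66541) = -0.5877

-0.588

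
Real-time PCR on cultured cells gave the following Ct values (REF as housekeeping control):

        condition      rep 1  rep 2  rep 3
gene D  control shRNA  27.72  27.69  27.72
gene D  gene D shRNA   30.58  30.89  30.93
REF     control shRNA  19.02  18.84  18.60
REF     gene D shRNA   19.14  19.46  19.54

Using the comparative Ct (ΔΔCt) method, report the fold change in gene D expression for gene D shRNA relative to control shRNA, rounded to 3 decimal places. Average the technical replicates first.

0.173

Mean Ct: gene D control shRNA 27.710; gene D gene D shRNA 30.800; REF control shRNA 18.820; REF gene D shRNA 19.380
ΔCt(control shRNA) = 27.710 − 18.820 = 8.890
ΔCt(gene D shRNA) = 30.800 − 19.380 = 11.420
ΔΔCt = 11.420 − 8.890 = 2.530
Fold change = 2^(−2.530) = 0.1731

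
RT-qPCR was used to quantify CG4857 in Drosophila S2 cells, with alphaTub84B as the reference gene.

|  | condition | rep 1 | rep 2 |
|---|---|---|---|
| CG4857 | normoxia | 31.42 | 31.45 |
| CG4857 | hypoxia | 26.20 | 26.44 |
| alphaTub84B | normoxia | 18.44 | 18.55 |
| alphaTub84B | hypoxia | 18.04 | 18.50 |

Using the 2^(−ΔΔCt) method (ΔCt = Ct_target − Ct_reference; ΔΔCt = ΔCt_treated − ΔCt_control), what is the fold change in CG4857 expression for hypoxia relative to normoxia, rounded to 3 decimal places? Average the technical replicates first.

Mean Ct: CG4857 normoxia 31.435; CG4857 hypoxia 26.320; alphaTub84B normoxia 18.495; alphaTub84B hypoxia 18.270
ΔCt(normoxia) = 31.435 − 18.495 = 12.940
ΔCt(hypoxia) = 26.320 − 18.270 = 8.050
ΔΔCt = 8.050 − 12.940 = -4.890
Fold change = 2^(−(-4.890)) = 2^4.890 = 29.6508

29.651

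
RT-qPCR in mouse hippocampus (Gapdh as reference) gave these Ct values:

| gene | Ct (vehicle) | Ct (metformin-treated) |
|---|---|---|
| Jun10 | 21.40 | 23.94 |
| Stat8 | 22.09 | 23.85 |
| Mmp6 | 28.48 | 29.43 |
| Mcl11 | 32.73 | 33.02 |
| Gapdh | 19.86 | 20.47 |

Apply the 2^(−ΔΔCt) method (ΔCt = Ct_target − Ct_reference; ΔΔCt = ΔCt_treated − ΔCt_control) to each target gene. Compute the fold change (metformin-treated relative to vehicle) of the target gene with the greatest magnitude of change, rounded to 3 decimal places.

Jun10: ΔΔCt = (23.94−20.47) − (21.40−19.86) = 3.47 − 1.54 = 1.93; fold change = 2^-1.93 = 0.262
Stat8: ΔΔCt = (23.85−20.47) − (22.09−19.86) = 3.38 − 2.23 = 1.15; fold change = 2^-1.15 = 0.451
Mmp6: ΔΔCt = (29.43−20.47) − (28.48−19.86) = 8.96 − 8.62 = 0.34; fold change = 2^-0.34 = 0.790
Mcl11: ΔΔCt = (33.02−20.47) − (32.73−19.86) = 12.55 − 12.87 = -0.32; fold change = 2^0.32 = 1.248
Jun10 has the largest |ΔΔCt| = 1.93.

0.262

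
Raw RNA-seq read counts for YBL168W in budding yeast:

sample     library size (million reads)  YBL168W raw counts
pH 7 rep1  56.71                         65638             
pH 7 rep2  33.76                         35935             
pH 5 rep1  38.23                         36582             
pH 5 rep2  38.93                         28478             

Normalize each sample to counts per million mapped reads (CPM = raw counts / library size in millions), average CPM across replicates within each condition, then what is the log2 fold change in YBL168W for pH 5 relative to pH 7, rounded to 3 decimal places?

CPM(pH 7 rep1) = 65638 / 56.71 = 1157.4326
CPM(pH 7 rep2) = 35935 / 33.76 = 1064.4254
CPM(pH 5 rep1) = 36582 / 38.23 = 956.8925
CPM(pH 5 rep2) = 28478 / 38.93 = 731.5181
mean CPM(pH 7) = 1110.9290; mean CPM(pH 5) = 844.2053
Fold change = 844.2053 / 1110.9290 = 0.75991
log2(0.75991) = -0.3961

-0.396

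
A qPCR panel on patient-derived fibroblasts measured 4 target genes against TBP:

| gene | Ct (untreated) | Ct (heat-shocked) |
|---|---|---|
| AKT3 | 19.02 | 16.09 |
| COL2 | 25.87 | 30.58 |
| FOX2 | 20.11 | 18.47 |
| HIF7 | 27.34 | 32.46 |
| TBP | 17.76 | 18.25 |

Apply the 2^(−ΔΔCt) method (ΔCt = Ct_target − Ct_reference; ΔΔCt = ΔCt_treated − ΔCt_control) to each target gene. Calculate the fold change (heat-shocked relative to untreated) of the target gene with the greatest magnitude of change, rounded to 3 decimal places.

AKT3: ΔΔCt = (16.09−18.25) − (19.02−17.76) = -2.16 − 1.26 = -3.42; fold change = 2^3.42 = 10.703
COL2: ΔΔCt = (30.58−18.25) − (25.87−17.76) = 12.33 − 8.11 = 4.22; fold change = 2^-4.22 = 0.054
FOX2: ΔΔCt = (18.47−18.25) − (20.11−17.76) = 0.22 − 2.35 = -2.13; fold change = 2^2.13 = 4.377
HIF7: ΔΔCt = (32.46−18.25) − (27.34−17.76) = 14.21 − 9.58 = 4.63; fold change = 2^-4.63 = 0.040
HIF7 has the largest |ΔΔCt| = 4.63.

0.040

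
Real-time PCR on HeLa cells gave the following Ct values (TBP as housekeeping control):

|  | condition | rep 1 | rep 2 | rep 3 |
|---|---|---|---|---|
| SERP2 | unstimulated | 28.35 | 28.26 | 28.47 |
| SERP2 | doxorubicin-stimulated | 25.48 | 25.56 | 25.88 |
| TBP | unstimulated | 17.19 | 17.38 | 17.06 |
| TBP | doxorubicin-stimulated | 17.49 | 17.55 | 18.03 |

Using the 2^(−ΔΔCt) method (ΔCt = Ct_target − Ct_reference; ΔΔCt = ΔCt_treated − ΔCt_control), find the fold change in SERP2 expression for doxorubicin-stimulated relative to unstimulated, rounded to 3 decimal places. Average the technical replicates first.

9.190

Mean Ct: SERP2 unstimulated 28.360; SERP2 doxorubicin-stimulated 25.640; TBP unstimulated 17.210; TBP doxorubicin-stimulated 17.690
ΔCt(unstimulated) = 28.360 − 17.210 = 11.150
ΔCt(doxorubicin-stimulated) = 25.640 − 17.690 = 7.950
ΔΔCt = 7.950 − 11.150 = -3.200
Fold change = 2^(−(-3.200)) = 2^3.200 = 9.1896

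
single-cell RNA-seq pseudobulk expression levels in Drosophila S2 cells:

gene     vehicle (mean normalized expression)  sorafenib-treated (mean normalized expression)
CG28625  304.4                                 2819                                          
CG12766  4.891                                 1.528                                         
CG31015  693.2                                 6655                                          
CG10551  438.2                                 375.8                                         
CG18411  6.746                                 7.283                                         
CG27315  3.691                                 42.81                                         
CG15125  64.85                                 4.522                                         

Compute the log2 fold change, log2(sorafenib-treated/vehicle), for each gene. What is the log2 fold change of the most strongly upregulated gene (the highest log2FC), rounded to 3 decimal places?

log2(2819/304.4) = 3.211  (CG28625)
log2(1.528/4.891) = -1.678  (CG12766)
log2(6655/693.2) = 3.263  (CG31015)
log2(375.8/438.2) = -0.222  (CG10551)
log2(7.283/6.746) = 0.111  (CG18411)
log2(42.81/3.691) = 3.536  (CG27315)
log2(4.522/64.85) = -3.842  (CG15125)
CG27315 is most strongly upregulated.

3.536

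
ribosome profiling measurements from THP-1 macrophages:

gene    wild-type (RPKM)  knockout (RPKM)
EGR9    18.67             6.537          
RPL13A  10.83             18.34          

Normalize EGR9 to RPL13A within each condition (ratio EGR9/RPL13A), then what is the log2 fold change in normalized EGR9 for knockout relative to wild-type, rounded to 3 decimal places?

-2.274

EGR9/RPL13A (wild-type) = 18.67 / 10.83 = 1.7239
EGR9/RPL13A (knockout) = 6.537 / 18.34 = 0.35643
Fold change = 0.35643 / 1.7239 = 0.2068
log2(0.2068) = -2.2740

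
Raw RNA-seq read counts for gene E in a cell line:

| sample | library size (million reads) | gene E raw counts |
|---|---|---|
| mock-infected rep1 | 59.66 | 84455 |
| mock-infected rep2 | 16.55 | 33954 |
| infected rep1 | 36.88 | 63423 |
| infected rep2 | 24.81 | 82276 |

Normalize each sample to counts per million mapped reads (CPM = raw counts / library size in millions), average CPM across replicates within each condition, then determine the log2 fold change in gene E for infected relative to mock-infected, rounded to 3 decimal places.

CPM(mock-infected rep1) = 84455 / 59.66 = 1415.6051
CPM(mock-infected rep2) = 33954 / 16.55 = 2051.6012
CPM(infected rep1) = 63423 / 36.88 = 1719.7126
CPM(infected rep2) = 82276 / 24.81 = 3316.2435
mean CPM(mock-infected) = 1733.6032; mean CPM(infected) = 2517.9780
Fold change = 2517.9780 / 1733.6032 = 1.45245
log2(1.45245) = 0.5385

0.538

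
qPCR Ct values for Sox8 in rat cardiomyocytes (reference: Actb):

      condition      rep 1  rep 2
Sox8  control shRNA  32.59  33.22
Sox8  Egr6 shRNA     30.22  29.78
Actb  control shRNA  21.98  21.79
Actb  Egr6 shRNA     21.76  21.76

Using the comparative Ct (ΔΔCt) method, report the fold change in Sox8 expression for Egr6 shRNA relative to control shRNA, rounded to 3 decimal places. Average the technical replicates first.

Mean Ct: Sox8 control shRNA 32.905; Sox8 Egr6 shRNA 30.000; Actb control shRNA 21.885; Actb Egr6 shRNA 21.760
ΔCt(control shRNA) = 32.905 − 21.885 = 11.020
ΔCt(Egr6 shRNA) = 30.000 − 21.760 = 8.240
ΔΔCt = 8.240 − 11.020 = -2.780
Fold change = 2^(−(-2.780)) = 2^2.780 = 6.8685

6.869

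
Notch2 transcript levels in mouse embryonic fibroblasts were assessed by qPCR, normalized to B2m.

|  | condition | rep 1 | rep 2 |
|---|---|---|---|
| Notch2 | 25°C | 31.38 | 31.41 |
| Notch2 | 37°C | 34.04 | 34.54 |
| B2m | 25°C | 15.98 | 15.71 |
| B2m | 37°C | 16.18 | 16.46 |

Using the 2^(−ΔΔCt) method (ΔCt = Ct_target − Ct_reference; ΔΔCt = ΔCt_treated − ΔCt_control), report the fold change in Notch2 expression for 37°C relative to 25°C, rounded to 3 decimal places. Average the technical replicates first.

Mean Ct: Notch2 25°C 31.395; Notch2 37°C 34.290; B2m 25°C 15.845; B2m 37°C 16.320
ΔCt(25°C) = 31.395 − 15.845 = 15.550
ΔCt(37°C) = 34.290 − 16.320 = 17.970
ΔΔCt = 17.970 − 15.550 = 2.420
Fold change = 2^(−2.420) = 0.1869

0.187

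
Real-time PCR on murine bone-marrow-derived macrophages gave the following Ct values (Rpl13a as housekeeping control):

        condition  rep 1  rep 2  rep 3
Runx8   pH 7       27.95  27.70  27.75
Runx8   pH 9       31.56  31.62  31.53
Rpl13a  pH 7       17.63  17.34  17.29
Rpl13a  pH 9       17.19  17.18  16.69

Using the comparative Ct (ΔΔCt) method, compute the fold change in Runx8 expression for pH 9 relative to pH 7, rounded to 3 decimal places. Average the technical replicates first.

Mean Ct: Runx8 pH 7 27.800; Runx8 pH 9 31.570; Rpl13a pH 7 17.420; Rpl13a pH 9 17.020
ΔCt(pH 7) = 27.800 − 17.420 = 10.380
ΔCt(pH 9) = 31.570 − 17.020 = 14.550
ΔΔCt = 14.550 − 10.380 = 4.170
Fold change = 2^(−4.170) = 0.0556

0.056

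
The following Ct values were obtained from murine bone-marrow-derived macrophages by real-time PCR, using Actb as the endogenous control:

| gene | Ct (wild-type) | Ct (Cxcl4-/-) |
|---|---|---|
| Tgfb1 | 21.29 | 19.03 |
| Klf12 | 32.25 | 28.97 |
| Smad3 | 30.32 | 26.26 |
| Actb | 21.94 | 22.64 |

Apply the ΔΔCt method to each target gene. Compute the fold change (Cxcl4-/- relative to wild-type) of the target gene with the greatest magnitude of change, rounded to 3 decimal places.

27.096

Tgfb1: ΔΔCt = (19.03−22.64) − (21.29−21.94) = -3.61 − (-0.65) = -2.96; fold change = 2^2.96 = 7.781
Klf12: ΔΔCt = (28.97−22.64) − (32.25−21.94) = 6.33 − 10.31 = -3.98; fold change = 2^3.98 = 15.780
Smad3: ΔΔCt = (26.26−22.64) − (30.32−21.94) = 3.62 − 8.38 = -4.76; fold change = 2^4.76 = 27.096
Smad3 has the largest |ΔΔCt| = 4.76.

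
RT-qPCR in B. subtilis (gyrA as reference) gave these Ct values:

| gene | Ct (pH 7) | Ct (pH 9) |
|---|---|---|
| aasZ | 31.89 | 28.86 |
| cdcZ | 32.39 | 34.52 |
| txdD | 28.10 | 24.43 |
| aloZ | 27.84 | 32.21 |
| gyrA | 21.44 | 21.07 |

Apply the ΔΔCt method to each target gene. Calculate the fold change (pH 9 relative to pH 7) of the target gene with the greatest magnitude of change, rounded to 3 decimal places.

aasZ: ΔΔCt = (28.86−21.07) − (31.89−21.44) = 7.79 − 10.45 = -2.66; fold change = 2^2.66 = 6.320
cdcZ: ΔΔCt = (34.52−21.07) − (32.39−21.44) = 13.45 − 10.95 = 2.50; fold change = 2^-2.50 = 0.177
txdD: ΔΔCt = (24.43−21.07) − (28.10−21.44) = 3.36 − 6.66 = -3.30; fold change = 2^3.30 = 9.849
aloZ: ΔΔCt = (32.21−21.07) − (27.84−21.44) = 11.14 − 6.40 = 4.74; fold change = 2^-4.74 = 0.037
aloZ has the largest |ΔΔCt| = 4.74.

0.037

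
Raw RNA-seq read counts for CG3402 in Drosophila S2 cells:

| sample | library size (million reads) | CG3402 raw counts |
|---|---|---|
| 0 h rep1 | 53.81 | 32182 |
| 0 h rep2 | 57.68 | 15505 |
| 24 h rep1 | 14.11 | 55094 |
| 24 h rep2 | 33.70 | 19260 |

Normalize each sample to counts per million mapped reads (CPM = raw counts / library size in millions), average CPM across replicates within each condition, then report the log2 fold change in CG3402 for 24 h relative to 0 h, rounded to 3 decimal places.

2.368

CPM(0 h rep1) = 32182 / 53.81 = 598.0673
CPM(0 h rep2) = 15505 / 57.68 = 268.8107
CPM(24 h rep1) = 55094 / 14.11 = 3904.6067
CPM(24 h rep2) = 19260 / 33.70 = 571.5134
mean CPM(0 h) = 433.4390; mean CPM(24 h) = 2238.0600
Fold change = 2238.0600 / 433.4390 = 5.16350
log2(5.16350) = 2.3683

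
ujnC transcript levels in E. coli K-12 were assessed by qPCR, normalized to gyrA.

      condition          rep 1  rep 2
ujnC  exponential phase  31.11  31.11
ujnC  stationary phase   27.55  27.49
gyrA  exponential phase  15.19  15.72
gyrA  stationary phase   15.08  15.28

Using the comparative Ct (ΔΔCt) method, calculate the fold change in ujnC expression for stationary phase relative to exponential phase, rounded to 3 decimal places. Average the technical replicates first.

9.952

Mean Ct: ujnC exponential phase 31.110; ujnC stationary phase 27.520; gyrA exponential phase 15.455; gyrA stationary phase 15.180
ΔCt(exponential phase) = 31.110 − 15.455 = 15.655
ΔCt(stationary phase) = 27.520 − 15.180 = 12.340
ΔΔCt = 12.340 − 15.655 = -3.315
Fold change = 2^(−(-3.315)) = 2^3.315 = 9.9521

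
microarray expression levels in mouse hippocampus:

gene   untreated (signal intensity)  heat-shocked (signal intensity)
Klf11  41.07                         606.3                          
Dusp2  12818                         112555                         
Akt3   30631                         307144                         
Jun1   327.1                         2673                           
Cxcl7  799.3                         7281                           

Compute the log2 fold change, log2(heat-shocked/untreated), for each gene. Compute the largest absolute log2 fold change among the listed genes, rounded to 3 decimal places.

log2(606.3/41.07) = 3.884  (Klf11)
log2(112555/12818) = 3.134  (Dusp2)
log2(307144/30631) = 3.326  (Akt3)
log2(2673/327.1) = 3.031  (Jun1)
log2(7281/799.3) = 3.187  (Cxcl7)
The largest magnitude belongs to Klf11.

3.884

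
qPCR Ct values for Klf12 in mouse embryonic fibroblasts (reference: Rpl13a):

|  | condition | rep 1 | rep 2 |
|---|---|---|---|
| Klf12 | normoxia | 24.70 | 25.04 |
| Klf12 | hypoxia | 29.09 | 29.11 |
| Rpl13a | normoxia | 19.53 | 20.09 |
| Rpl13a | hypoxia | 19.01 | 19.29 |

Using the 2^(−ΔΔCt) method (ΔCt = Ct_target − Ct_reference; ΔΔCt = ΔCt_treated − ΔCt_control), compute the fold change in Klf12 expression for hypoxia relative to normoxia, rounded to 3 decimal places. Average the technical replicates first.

0.034

Mean Ct: Klf12 normoxia 24.870; Klf12 hypoxia 29.100; Rpl13a normoxia 19.810; Rpl13a hypoxia 19.150
ΔCt(normoxia) = 24.870 − 19.810 = 5.060
ΔCt(hypoxia) = 29.100 − 19.150 = 9.950
ΔΔCt = 9.950 − 5.060 = 4.890
Fold change = 2^(−4.890) = 0.0337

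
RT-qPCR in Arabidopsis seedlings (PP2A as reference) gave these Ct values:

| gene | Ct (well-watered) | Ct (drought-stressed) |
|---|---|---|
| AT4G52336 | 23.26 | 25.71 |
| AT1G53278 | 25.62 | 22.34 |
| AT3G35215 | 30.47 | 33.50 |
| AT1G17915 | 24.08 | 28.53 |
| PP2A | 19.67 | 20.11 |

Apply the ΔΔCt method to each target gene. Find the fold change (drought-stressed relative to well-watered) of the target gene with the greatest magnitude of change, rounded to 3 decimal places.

0.062

AT4G52336: ΔΔCt = (25.71−20.11) − (23.26−19.67) = 5.60 − 3.59 = 2.01; fold change = 2^-2.01 = 0.248
AT1G53278: ΔΔCt = (22.34−20.11) − (25.62−19.67) = 2.23 − 5.95 = -3.72; fold change = 2^3.72 = 13.177
AT3G35215: ΔΔCt = (33.50−20.11) − (30.47−19.67) = 13.39 − 10.80 = 2.59; fold change = 2^-2.59 = 0.166
AT1G17915: ΔΔCt = (28.53−20.11) − (24.08−19.67) = 8.42 − 4.41 = 4.01; fold change = 2^-4.01 = 0.062
AT1G17915 has the largest |ΔΔCt| = 4.01.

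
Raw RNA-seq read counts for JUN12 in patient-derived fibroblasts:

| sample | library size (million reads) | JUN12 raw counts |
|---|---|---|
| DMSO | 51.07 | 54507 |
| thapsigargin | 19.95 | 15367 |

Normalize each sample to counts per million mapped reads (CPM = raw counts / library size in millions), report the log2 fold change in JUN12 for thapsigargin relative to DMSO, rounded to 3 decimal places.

-0.471

CPM(DMSO) = 54507 / 51.07 = 1067.2998
CPM(thapsigargin) = 15367 / 19.95 = 770.2757
Fold change = 770.2757 / 1067.2998 = 0.72171
log2(0.72171) = -0.4705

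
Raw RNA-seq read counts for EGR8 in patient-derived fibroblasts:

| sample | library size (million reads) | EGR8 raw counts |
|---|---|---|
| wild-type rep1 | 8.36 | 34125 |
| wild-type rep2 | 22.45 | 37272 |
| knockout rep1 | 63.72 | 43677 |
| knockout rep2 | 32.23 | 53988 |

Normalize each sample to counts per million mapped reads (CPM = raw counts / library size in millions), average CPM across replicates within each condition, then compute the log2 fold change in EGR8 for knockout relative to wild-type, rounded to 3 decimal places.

CPM(wild-type rep1) = 34125 / 8.36 = 4081.9378
CPM(wild-type rep2) = 37272 / 22.45 = 1660.2227
CPM(knockout rep1) = 43677 / 63.72 = 685.4520
CPM(knockout rep2) = 53988 / 32.23 = 1675.0853
mean CPM(wild-type) = 2871.0803; mean CPM(knockout) = 1180.2687
Fold change = 1180.2687 / 2871.0803 = 0.41109
log2(0.41109) = -1.2825

-1.282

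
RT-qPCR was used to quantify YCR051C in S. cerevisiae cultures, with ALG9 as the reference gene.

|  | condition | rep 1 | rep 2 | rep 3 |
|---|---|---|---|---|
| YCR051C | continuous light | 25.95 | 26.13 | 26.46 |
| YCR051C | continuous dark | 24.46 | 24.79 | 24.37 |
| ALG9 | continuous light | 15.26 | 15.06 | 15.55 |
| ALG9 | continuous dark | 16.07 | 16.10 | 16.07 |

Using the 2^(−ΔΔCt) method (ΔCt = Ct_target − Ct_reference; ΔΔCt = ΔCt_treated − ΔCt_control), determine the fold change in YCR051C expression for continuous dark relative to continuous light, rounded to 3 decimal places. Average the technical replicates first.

Mean Ct: YCR051C continuous light 26.180; YCR051C continuous dark 24.540; ALG9 continuous light 15.290; ALG9 continuous dark 16.080
ΔCt(continuous light) = 26.180 − 15.290 = 10.890
ΔCt(continuous dark) = 24.540 − 16.080 = 8.460
ΔΔCt = 8.460 − 10.890 = -2.430
Fold change = 2^(−(-2.430)) = 2^2.430 = 5.3889

5.389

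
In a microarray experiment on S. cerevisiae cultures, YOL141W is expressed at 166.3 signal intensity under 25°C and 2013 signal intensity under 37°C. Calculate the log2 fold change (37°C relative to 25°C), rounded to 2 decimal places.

3.60

Fold change = 2013 / 166.3 = 12.1046
log2(12.1046) = 3.597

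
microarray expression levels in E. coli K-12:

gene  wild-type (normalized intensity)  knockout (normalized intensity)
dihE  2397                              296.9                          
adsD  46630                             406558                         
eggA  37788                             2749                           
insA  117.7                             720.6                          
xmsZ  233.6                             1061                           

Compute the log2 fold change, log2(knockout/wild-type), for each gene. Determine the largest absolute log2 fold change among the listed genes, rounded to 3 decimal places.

log2(296.9/2397) = -3.013  (dihE)
log2(406558/46630) = 3.124  (adsD)
log2(2749/37788) = -3.781  (eggA)
log2(720.6/117.7) = 2.614  (insA)
log2(1061/233.6) = 2.183  (xmsZ)
The largest magnitude belongs to eggA.

3.781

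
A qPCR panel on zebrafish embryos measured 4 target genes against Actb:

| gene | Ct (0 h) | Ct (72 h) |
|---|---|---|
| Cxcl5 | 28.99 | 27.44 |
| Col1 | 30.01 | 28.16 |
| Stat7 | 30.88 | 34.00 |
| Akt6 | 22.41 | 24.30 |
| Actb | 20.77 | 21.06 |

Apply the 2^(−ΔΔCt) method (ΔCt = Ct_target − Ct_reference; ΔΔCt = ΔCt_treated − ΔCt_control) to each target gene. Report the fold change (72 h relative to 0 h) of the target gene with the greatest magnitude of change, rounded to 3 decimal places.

0.141

Cxcl5: ΔΔCt = (27.44−21.06) − (28.99−20.77) = 6.38 − 8.22 = -1.84; fold change = 2^1.84 = 3.580
Col1: ΔΔCt = (28.16−21.06) − (30.01−20.77) = 7.10 − 9.24 = -2.14; fold change = 2^2.14 = 4.408
Stat7: ΔΔCt = (34.00−21.06) − (30.88−20.77) = 12.94 − 10.11 = 2.83; fold change = 2^-2.83 = 0.141
Akt6: ΔΔCt = (24.30−21.06) − (22.41−20.77) = 3.24 − 1.64 = 1.60; fold change = 2^-1.60 = 0.330
Stat7 has the largest |ΔΔCt| = 2.83.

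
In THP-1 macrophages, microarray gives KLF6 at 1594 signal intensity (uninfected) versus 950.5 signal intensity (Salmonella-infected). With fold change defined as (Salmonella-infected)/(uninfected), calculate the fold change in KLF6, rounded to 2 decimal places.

Fold change = 950.5 / 1594 = 0.596
KLF6 is downregulated.

0.60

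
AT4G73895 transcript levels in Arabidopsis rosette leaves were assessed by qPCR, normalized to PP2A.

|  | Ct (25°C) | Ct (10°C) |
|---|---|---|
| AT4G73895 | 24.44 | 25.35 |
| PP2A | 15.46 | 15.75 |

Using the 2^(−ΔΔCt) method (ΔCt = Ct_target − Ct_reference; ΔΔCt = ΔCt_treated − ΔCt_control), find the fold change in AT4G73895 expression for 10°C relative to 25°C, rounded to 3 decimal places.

0.651

ΔCt(25°C) = 24.440 − 15.460 = 8.980
ΔCt(10°C) = 25.350 − 15.750 = 9.600
ΔΔCt = 9.600 − 8.980 = 0.620
Fold change = 2^(−0.620) = 0.6507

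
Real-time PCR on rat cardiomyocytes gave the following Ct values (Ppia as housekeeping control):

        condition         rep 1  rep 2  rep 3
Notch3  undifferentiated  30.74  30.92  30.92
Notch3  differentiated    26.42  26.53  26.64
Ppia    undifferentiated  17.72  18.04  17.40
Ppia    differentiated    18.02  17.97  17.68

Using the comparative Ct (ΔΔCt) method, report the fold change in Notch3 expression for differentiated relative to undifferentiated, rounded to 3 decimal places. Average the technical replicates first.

22.627

Mean Ct: Notch3 undifferentiated 30.860; Notch3 differentiated 26.530; Ppia undifferentiated 17.720; Ppia differentiated 17.890
ΔCt(undifferentiated) = 30.860 − 17.720 = 13.140
ΔCt(differentiated) = 26.530 − 17.890 = 8.640
ΔΔCt = 8.640 − 13.140 = -4.500
Fold change = 2^(−(-4.500)) = 2^4.500 = 22.6274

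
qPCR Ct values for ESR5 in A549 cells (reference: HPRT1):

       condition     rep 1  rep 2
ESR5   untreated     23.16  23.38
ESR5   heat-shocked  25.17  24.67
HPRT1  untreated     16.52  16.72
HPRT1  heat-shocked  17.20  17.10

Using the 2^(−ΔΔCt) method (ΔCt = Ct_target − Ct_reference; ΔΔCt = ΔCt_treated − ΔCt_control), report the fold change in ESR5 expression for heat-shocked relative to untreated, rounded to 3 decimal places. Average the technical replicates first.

Mean Ct: ESR5 untreated 23.270; ESR5 heat-shocked 24.920; HPRT1 untreated 16.620; HPRT1 heat-shocked 17.150
ΔCt(untreated) = 23.270 − 16.620 = 6.650
ΔCt(heat-shocked) = 24.920 − 17.150 = 7.770
ΔΔCt = 7.770 − 6.650 = 1.120
Fold change = 2^(−1.120) = 0.4601

0.460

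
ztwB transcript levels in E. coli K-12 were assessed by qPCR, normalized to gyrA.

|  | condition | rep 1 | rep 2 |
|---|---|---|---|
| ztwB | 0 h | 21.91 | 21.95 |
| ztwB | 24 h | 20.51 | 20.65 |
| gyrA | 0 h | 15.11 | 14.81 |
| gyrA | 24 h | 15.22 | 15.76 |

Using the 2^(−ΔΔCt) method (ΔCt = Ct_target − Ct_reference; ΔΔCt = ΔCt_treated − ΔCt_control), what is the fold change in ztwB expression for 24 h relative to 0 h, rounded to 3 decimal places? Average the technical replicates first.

Mean Ct: ztwB 0 h 21.930; ztwB 24 h 20.580; gyrA 0 h 14.960; gyrA 24 h 15.490
ΔCt(0 h) = 21.930 − 14.960 = 6.970
ΔCt(24 h) = 20.580 − 15.490 = 5.090
ΔΔCt = 5.090 − 6.970 = -1.880
Fold change = 2^(−(-1.880)) = 2^1.880 = 3.6808

3.681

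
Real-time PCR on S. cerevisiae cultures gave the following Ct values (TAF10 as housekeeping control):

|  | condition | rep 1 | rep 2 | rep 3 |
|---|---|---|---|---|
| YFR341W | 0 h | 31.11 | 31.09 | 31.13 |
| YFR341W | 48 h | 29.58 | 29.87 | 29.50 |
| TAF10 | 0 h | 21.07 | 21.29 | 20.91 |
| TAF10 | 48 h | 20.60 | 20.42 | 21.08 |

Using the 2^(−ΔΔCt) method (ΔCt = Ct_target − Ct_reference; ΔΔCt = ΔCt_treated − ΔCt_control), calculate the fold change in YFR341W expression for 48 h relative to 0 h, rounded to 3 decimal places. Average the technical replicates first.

2.099

Mean Ct: YFR341W 0 h 31.110; YFR341W 48 h 29.650; TAF10 0 h 21.090; TAF10 48 h 20.700
ΔCt(0 h) = 31.110 − 21.090 = 10.020
ΔCt(48 h) = 29.650 − 20.700 = 8.950
ΔΔCt = 8.950 − 10.020 = -1.070
Fold change = 2^(−(-1.070)) = 2^1.070 = 2.0994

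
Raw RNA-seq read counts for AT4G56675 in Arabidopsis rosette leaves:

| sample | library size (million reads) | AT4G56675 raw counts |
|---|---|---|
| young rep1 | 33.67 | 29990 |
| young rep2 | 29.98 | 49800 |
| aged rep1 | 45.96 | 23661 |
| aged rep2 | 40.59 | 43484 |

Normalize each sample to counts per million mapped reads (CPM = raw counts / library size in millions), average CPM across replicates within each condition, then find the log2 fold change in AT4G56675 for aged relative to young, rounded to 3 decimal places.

CPM(young rep1) = 29990 / 33.67 = 890.7039
CPM(young rep2) = 49800 / 29.98 = 1661.1074
CPM(aged rep1) = 23661 / 45.96 = 514.8172
CPM(aged rep2) = 43484 / 40.59 = 1071.2983
mean CPM(young) = 1275.9056; mean CPM(aged) = 793.0578
Fold change = 793.0578 / 1275.9056 = 0.62156
log2(0.62156) = -0.6860

-0.686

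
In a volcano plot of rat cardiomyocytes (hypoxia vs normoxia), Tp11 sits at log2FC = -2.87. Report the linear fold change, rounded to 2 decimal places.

0.14

Fold change = 2^(-2.87) = 0.137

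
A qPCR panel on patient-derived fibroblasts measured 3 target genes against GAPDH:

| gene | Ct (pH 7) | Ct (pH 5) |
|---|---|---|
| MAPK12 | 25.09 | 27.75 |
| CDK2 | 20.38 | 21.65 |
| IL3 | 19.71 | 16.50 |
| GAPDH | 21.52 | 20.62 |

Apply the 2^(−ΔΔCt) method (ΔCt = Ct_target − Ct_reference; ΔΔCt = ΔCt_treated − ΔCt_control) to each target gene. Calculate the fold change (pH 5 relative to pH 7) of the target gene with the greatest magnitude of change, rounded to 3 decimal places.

MAPK12: ΔΔCt = (27.75−20.62) − (25.09−21.52) = 7.13 − 3.57 = 3.56; fold change = 2^-3.56 = 0.085
CDK2: ΔΔCt = (21.65−20.62) − (20.38−21.52) = 1.03 − (-1.14) = 2.17; fold change = 2^-2.17 = 0.222
IL3: ΔΔCt = (16.50−20.62) − (19.71−21.52) = -4.12 − (-1.81) = -2.31; fold change = 2^2.31 = 4.959
MAPK12 has the largest |ΔΔCt| = 3.56.

0.085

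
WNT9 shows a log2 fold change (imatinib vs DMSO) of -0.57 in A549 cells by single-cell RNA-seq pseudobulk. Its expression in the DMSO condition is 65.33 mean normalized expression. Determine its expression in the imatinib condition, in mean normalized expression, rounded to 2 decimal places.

Fold change = 2^(-0.57) = 0.6736
imatinib expression = 65.33 × 0.6736 = 44.01

44.01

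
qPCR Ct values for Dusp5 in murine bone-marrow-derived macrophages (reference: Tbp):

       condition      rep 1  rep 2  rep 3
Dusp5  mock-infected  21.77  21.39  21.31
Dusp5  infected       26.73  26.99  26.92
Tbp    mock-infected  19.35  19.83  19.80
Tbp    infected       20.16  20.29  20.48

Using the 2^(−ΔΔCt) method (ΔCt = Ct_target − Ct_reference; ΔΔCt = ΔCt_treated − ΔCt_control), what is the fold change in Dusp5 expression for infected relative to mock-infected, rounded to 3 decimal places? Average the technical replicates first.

Mean Ct: Dusp5 mock-infected 21.490; Dusp5 infected 26.880; Tbp mock-infected 19.660; Tbp infected 20.310
ΔCt(mock-infected) = 21.490 − 19.660 = 1.830
ΔCt(infected) = 26.880 − 20.310 = 6.570
ΔΔCt = 6.570 − 1.830 = 4.740
Fold change = 2^(−4.740) = 0.0374

0.037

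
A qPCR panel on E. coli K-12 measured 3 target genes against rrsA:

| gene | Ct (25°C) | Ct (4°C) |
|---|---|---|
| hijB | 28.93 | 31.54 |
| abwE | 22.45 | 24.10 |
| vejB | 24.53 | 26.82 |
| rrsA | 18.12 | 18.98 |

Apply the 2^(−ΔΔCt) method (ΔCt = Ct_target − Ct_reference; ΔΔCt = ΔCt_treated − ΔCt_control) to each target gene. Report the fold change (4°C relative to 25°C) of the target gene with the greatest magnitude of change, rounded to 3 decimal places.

hijB: ΔΔCt = (31.54−18.98) − (28.93−18.12) = 12.56 − 10.81 = 1.75; fold change = 2^-1.75 = 0.297
abwE: ΔΔCt = (24.10−18.98) − (22.45−18.12) = 5.12 − 4.33 = 0.79; fold change = 2^-0.79 = 0.578
vejB: ΔΔCt = (26.82−18.98) − (24.53−18.12) = 7.84 − 6.41 = 1.43; fold change = 2^-1.43 = 0.371
hijB has the largest |ΔΔCt| = 1.75.

0.297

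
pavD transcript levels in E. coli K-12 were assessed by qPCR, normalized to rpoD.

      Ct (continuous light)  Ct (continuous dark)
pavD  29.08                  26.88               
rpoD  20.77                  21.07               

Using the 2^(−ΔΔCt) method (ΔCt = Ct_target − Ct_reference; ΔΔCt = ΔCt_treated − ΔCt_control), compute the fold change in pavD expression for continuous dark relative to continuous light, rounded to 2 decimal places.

5.66

ΔCt(continuous light) = 29.080 − 20.770 = 8.310
ΔCt(continuous dark) = 26.880 − 21.070 = 5.810
ΔΔCt = 5.810 − 8.310 = -2.500
Fold change = 2^(−(-2.500)) = 2^2.500 = 5.657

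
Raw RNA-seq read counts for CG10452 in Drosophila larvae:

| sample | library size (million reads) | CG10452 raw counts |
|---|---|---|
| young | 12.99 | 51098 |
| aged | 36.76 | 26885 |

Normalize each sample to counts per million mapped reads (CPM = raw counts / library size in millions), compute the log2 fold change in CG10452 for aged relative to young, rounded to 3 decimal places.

-2.427

CPM(young) = 51098 / 12.99 = 3933.6413
CPM(aged) = 26885 / 36.76 = 731.3656
Fold change = 731.3656 / 3933.6413 = 0.18593
log2(0.18593) = -2.4272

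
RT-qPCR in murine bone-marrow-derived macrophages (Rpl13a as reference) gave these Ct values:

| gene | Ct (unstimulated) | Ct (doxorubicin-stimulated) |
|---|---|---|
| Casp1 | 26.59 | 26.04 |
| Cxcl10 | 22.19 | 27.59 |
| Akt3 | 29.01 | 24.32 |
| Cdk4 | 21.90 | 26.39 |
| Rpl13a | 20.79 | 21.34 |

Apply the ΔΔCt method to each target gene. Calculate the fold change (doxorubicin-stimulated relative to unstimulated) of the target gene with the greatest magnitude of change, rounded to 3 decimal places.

Casp1: ΔΔCt = (26.04−21.34) − (26.59−20.79) = 4.70 − 5.80 = -1.10; fold change = 2^1.10 = 2.144
Cxcl10: ΔΔCt = (27.59−21.34) − (22.19−20.79) = 6.25 − 1.40 = 4.85; fold change = 2^-4.85 = 0.035
Akt3: ΔΔCt = (24.32−21.34) − (29.01−20.79) = 2.98 − 8.22 = -5.24; fold change = 2^5.24 = 37.792
Cdk4: ΔΔCt = (26.39−21.34) − (21.90−20.79) = 5.05 − 1.11 = 3.94; fold change = 2^-3.94 = 0.065
Akt3 has the largest |ΔΔCt| = 5.24.

37.792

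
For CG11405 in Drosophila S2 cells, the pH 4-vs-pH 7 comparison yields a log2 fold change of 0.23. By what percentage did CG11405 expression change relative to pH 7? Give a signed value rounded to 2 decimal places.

Fold change = 2^(0.23) = 1.1728
Percent change = (FC − 1) × 100% = (1.1728 − 1) × 100 = 17.28%

17.28%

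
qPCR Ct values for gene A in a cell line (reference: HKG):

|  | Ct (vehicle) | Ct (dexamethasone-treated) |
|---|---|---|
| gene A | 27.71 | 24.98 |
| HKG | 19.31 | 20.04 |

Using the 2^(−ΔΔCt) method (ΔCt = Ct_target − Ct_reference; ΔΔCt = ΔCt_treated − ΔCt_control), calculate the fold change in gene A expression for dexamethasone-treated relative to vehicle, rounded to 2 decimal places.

11.00

ΔCt(vehicle) = 27.710 − 19.310 = 8.400
ΔCt(dexamethasone-treated) = 24.980 − 20.040 = 4.940
ΔΔCt = 4.940 − 8.400 = -3.460
Fold change = 2^(−(-3.460)) = 2^3.460 = 11.004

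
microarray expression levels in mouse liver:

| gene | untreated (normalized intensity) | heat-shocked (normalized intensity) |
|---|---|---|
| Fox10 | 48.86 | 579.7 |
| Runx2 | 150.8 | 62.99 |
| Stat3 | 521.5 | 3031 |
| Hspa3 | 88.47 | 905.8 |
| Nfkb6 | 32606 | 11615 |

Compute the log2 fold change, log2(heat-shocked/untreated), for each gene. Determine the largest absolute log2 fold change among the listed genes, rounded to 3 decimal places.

3.569

log2(579.7/48.86) = 3.569  (Fox10)
log2(62.99/150.8) = -1.259  (Runx2)
log2(3031/521.5) = 2.539  (Stat3)
log2(905.8/88.47) = 3.356  (Hspa3)
log2(11615/32606) = -1.489  (Nfkb6)
The largest magnitude belongs to Fox10.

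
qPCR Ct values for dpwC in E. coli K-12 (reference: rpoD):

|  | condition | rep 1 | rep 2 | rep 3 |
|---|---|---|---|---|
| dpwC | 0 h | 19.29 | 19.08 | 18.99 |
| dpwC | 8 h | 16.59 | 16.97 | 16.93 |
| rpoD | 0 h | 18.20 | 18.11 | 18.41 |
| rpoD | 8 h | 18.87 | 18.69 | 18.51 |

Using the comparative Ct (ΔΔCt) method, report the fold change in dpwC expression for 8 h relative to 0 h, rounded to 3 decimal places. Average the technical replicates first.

Mean Ct: dpwC 0 h 19.120; dpwC 8 h 16.830; rpoD 0 h 18.240; rpoD 8 h 18.690
ΔCt(0 h) = 19.120 − 18.240 = 0.880
ΔCt(8 h) = 16.830 − 18.690 = -1.860
ΔΔCt = -1.860 − 0.880 = -2.740
Fold change = 2^(−(-2.740)) = 2^2.740 = 6.6807

6.681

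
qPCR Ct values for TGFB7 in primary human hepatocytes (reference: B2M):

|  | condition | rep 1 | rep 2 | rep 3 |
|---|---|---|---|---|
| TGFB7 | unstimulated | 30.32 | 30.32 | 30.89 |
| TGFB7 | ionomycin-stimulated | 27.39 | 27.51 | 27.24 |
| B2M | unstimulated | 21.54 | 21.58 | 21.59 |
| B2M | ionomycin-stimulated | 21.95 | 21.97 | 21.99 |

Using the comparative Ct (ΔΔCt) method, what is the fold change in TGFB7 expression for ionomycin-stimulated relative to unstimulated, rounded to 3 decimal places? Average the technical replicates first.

Mean Ct: TGFB7 unstimulated 30.510; TGFB7 ionomycin-stimulated 27.380; B2M unstimulated 21.570; B2M ionomycin-stimulated 21.970
ΔCt(unstimulated) = 30.510 − 21.570 = 8.940
ΔCt(ionomycin-stimulated) = 27.380 − 21.970 = 5.410
ΔΔCt = 5.410 − 8.940 = -3.530
Fold change = 2^(−(-3.530)) = 2^3.530 = 11.5514

11.551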